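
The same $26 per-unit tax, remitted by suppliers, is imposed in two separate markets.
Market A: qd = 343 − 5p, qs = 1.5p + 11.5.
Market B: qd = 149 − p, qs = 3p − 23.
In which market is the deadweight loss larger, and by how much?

Market A: pre-tax p* = $51, q* = 88; post-tax q = 58; deadweight loss = $390.
Market B: pre-tax p* = $43, q* = 106; post-tax q = 86.5; deadweight loss = $253.5.
Difference: $390 vs $253.5 → market A is larger by $136.5.

Market A, by $136.5.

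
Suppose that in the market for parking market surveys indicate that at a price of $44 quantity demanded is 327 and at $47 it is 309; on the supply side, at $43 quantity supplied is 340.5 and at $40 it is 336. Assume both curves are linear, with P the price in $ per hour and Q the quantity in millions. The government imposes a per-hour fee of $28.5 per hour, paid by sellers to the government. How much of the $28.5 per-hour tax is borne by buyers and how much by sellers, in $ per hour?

Demand slope: (309 − 327)/(47 − 44) = -6, so Qd = 591 − 6P.
Supply slope: (336 − 340.5)/(40 − 43) = 1.5, so Qs = 1.5P + 276.
Without the tax, 591 − 6P = 1.5P + 276 gives 7.5P = 315, so P* = $42 and Q* = 339.
With the tax collected from sellers, supply shifts: Qs = 1.5(P − 28.5) + 276.
Solving gives Q = 304.8 with buyers paying $47.7 and sellers receiving $19.2 (the $28.5 wedge).
Burden on buyers: $5.7; on sellers: $22.8. (They sum to $28.5.)

Buyers bear $5.7 per hour; sellers bear $22.8 per hour.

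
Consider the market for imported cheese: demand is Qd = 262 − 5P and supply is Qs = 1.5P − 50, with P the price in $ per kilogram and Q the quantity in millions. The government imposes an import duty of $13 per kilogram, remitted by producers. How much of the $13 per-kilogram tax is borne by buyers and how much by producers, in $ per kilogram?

Buyers bear $3 per kilogram; producers bear $10 per kilogram.

Before the tax: set 262 − 5P = 1.5P − 50 → P* = $48, Q* = 22.
With the tax collected from producers, supply shifts: Qs = 1.5(P − 13) − 50.
Solving gives Q = 7 with buyers paying $51 and producers receiving $38 (the $13 wedge).
Burden on buyers: $3; on producers: $10. (They sum to $13.)
The less price-elastic side of the market bears the larger share of a per-unit tax.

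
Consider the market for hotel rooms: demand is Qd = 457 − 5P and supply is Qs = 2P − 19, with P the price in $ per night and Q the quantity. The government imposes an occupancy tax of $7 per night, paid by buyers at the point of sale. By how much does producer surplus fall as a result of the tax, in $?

Producer surplus falls by $560.

Without the tax, 457 − 5P = 2P − 19 gives 7P = 476, so P* = $68 and Q* = 117.
With the tax collected from buyers, demand (in seller-price terms) shifts: Qd = 457 − 5(P + 7).
New equilibrium: buyers pay $70, suppliers receive $63, Q = 107. (Wedge: Pb − Ps = 7.)
ΔPS is the trapezoid between Q = 107 and Q = 117 of height $5: ½ · (117 + 107) · 5 = $560.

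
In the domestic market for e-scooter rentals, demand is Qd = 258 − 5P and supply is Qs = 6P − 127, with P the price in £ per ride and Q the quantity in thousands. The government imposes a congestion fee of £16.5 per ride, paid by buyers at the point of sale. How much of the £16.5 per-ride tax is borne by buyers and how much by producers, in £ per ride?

Buyers bear £9 per ride; producers bear £7.5 per ride.

Before the tax: set 258 − 5P = 6P − 127 → P* = £35, Q* = 83.
With the tax collected from buyers, demand (in seller-price terms) shifts: Qd = 258 − 5(P + 16.5).
Solving gives Q = 38 with buyers paying £44 and producers receiving £27.5 (the £16.5 wedge).
Burden on buyers: £9; on producers: £7.5. (They sum to £16.5.)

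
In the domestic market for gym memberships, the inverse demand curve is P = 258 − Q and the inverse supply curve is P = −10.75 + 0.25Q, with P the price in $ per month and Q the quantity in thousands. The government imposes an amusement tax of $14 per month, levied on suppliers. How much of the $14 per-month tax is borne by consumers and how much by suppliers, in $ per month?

Inverting to Q(P) form: Qd = 258 − P; Qs = 4P + 43.
Before the tax: set 258 − P = 4P + 43 → P* = $43, Q* = 215.
With the tax collected from suppliers, supply shifts: Qs = 4(P − 14) + 43.
New equilibrium: consumers pay $54.2, suppliers receive $40.2, Q = 203.8. (Wedge: Pb − Ps = 14.)
Burden on consumers: $11.2; on suppliers: $2.8. (They sum to $14.)

Consumers bear $11.2 per month; suppliers bear $2.8 per month.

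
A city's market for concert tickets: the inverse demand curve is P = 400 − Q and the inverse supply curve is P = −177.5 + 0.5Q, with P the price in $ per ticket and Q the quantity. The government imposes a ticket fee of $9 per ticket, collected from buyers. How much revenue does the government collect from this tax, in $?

Rewrite in direct form: Qd = 400 − P and Qs = 2P + 355.
Before the tax: set 400 − P = 2P + 355 → P* = $15, Q* = 385.
With the tax collected from buyers, demand (in seller-price terms) shifts: Qd = 400 − (P + 9).
Solving gives Q = 379 with buyers paying $21 and suppliers receiving $12 (the $9 wedge).
Revenue = t · Q = 9 · 379 = $3411.

Tax revenue = $3411.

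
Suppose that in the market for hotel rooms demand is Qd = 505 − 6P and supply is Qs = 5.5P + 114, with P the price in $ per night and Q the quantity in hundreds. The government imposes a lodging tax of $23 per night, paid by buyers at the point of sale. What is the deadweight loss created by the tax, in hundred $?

Without the tax, 505 − 6P = 5.5P + 114 gives 11.5P = 391, so P* = $34 and Q* = 301.
With the tax collected from buyers, demand (in seller-price terms) shifts: Qd = 505 − 6(P + 23).
Solving gives Q = 235 with buyers paying $45 and sellers receiving $22 (the $23 wedge).
Quantity falls by |ΔQ| = |301 − 235| = 66.
DWL = ½ · t · |ΔQ| = ½ · 23 · 66 = $759.

Deadweight loss = $759 hundred.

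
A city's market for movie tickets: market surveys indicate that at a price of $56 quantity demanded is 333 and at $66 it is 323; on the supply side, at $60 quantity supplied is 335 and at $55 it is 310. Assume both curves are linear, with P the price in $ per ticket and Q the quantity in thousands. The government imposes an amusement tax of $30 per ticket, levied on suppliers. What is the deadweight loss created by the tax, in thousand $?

Demand slope: (323 − 333)/(66 − 56) = -1, so Qd = 389 − P.
Supply slope: (310 − 335)/(55 − 60) = 5, so Qs = 5P + 35.
Without the tax, 389 − P = 5P + 35 gives 6P = 354, so P* = $59 and Q* = 330.
With the tax collected from suppliers, supply shifts: Qs = 5(P − 30) + 35.
New equilibrium: buyers pay $84, suppliers receive $54, Q = 305. (Wedge: Pb − Ps = 30.)
Quantity falls by |ΔQ| = |330 − 305| = 25.
DWL = ½ · t · |ΔQ| = ½ · 30 · 25 = $375.

Deadweight loss = $375 thousand.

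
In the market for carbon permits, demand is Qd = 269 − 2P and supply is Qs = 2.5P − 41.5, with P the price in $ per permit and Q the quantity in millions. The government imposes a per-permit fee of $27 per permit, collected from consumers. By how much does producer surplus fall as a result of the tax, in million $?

Without the tax, 269 − 2P = 2.5P − 41.5 gives 4.5P = 310.5, so P* = $69 and Q* = 131.
With the tax collected from consumers, demand (in seller-price terms) shifts: Qd = 269 − 2(P + 27).
Solving gives Q = 101 with consumers paying $84 and suppliers receiving $57 (the $27 wedge).
ΔPS is the trapezoid between Q = 101 and Q = 131 of height $12: ½ · (131 + 101) · 12 = $1392.

Producer surplus falls by $1392 million.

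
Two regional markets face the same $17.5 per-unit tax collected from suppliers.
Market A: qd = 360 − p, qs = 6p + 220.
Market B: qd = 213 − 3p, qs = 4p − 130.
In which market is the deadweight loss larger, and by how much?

Market B, by $131.25.

Market A: pre-tax p* = $20, q* = 340; post-tax q = 325; deadweight loss = $131.25.
Market B: pre-tax p* = $49, q* = 66; post-tax q = 36; deadweight loss = $262.5.
Difference: $131.25 vs $262.5 → market B is larger by $131.25.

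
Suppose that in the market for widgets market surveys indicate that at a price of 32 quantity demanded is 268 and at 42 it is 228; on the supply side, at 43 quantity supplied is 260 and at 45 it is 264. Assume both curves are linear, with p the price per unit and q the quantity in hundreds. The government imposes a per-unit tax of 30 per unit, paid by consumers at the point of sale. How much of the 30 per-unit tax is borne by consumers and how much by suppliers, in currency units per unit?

Demand slope: (228 − 268)/(42 − 32) = -4, so qd = 396 − 4p.
Supply slope: (264 − 260)/(45 − 43) = 2, so qs = 2p + 174.
Before the tax: set 396 − 4p = 2p + 174 → p* = 37, q* = 248.
With the tax collected from consumers, demand (in seller-price terms) shifts: qd = 396 − 4(p + 30).
Solving gives q = 208 with consumers paying 47 and suppliers receiving 17 (the 30 wedge).
Burden on consumers: 10; on suppliers: 20. (They sum to 30.)
The less price-elastic side of the market bears the larger share of a per-unit tax.

Consumers bear 10 per unit; suppliers bear 20 per unit.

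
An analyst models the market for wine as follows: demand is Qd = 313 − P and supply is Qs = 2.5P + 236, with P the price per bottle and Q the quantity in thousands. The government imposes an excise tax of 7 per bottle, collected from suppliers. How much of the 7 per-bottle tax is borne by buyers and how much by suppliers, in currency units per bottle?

Without the tax, 313 − P = 2.5P + 236 gives 3.5P = 77, so P* = 22 and Q* = 291.
With the tax collected from suppliers, supply shifts: Qs = 2.5(P − 7) + 236.
New equilibrium: buyers pay 27, suppliers receive 20, Q = 286. (Wedge: Pb − Ps = 7.)
Burden on buyers: 5; on suppliers: 2. (They sum to 7.)

Buyers bear 5 per bottle; suppliers bear 2 per bottle.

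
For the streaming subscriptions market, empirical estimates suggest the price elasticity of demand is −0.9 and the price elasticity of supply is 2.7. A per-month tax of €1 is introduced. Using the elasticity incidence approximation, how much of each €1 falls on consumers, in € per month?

Consumers bear ≈ €0.75 per month.

Incidence ratio: consumers' share ≈ εs / (εs + |εd|) = 2.7 / (2.7 + 0.9) = 0.75.
So consumers bear ≈ 0.75 × €1 = €0.75; sellers bear €0.25.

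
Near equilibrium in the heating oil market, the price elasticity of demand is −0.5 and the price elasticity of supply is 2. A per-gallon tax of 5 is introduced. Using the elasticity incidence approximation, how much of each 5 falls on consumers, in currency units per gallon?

Incidence ratio: consumers' share ≈ εs / (εs + |εd|) = 2 / (2 + 0.5) = 0.8.
So consumers bear ≈ 0.8 × 5 = 4; sellers bear 1.

Consumers bear ≈ 4 per gallon.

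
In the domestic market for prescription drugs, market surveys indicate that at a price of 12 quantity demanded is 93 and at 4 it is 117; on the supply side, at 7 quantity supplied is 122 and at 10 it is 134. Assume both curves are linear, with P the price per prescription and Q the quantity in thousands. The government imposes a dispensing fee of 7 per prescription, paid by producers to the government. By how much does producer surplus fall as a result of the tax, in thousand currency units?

Demand slope: (117 − 93)/(4 − 12) = -3, so Qd = 129 − 3P.
Supply slope: (134 − 122)/(10 − 7) = 4, so Qs = 4P + 94.
Before the tax: set 129 − 3P = 4P + 94 → P* = 5, Q* = 114.
With the tax collected from producers, supply shifts: Qs = 4(P − 7) + 94.
New equilibrium: buyers pay 9, producers receive 2, Q = 102. (Wedge: Pb − Ps = 7.)
ΔPS is the trapezoid between Q = 102 and Q = 114 of height 3: ½ · (114 + 102) · 3 = 324.

Producer surplus falls by 324 thousand.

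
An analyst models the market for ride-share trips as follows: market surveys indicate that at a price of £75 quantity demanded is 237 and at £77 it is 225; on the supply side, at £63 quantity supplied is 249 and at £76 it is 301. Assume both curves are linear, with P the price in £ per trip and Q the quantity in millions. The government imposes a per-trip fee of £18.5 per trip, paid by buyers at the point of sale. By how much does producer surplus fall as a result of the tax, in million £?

Demand slope: (225 − 237)/(77 − 75) = -6, so Qd = 687 − 6P.
Supply slope: (301 − 249)/(76 − 63) = 4, so Qs = 4P − 3.
Without the tax, 687 − 6P = 4P − 3 gives 10P = 690, so P* = £69 and Q* = 273.
With the tax collected from buyers, demand (in seller-price terms) shifts: Qd = 687 − 6(P + 18.5).
New equilibrium: buyers pay £76.4, sellers receive £57.9, Q = 228.6. (Wedge: Pb − Ps = 18.5.)
ΔPS is the trapezoid between Q = 228.6 and Q = 273 of height £11.1: ½ · (273 + 228.6) · 11.1 = £2783.88.

Producer surplus falls by £2783.88 million.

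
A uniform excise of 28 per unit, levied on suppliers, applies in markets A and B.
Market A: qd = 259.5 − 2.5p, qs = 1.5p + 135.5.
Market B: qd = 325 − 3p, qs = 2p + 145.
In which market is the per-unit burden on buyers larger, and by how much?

Market A: pre-tax p* = 31, q* = 182; post-tax q = 155.75; per-unit burden on buyers = 10.5.
Market B: pre-tax p* = 36, q* = 217; post-tax q = 183.4; per-unit burden on buyers = 11.2.
Difference: 10.5 vs 11.2 → market B is larger by 0.7.

Market B, by 0.7.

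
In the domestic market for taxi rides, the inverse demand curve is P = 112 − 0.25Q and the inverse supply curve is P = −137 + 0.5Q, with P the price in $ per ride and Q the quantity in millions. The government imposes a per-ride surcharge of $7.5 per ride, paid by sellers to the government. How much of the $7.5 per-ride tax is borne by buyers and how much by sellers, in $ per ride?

Inverting to Q(P) form: Qd = 448 − 4P; Qs = 2P + 274.
Without the tax, 448 − 4P = 2P + 274 gives 6P = 174, so P* = $29 and Q* = 332.
With the tax collected from sellers, supply shifts: Qs = 2(P − 7.5) + 274.
Solving gives Q = 322 with buyers paying $31.5 and sellers receiving $24 (the $7.5 wedge).
Burden on buyers: $2.5; on sellers: $5. (They sum to $7.5.)
The less price-elastic side of the market bears the larger share of a per-unit tax.

Buyers bear $2.5 per ride; sellers bear $5 per ride.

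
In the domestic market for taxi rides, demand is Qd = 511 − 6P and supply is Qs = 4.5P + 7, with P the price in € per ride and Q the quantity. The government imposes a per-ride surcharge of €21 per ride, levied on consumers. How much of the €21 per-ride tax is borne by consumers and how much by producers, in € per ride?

Consumers bear €9 per ride; producers bear €12 per ride.

Without the tax, 511 − 6P = 4.5P + 7 gives 10.5P = 504, so P* = €48 and Q* = 223.
With the tax collected from consumers, demand (in seller-price terms) shifts: Qd = 511 − 6(P + 21).
New equilibrium: consumers pay €57, producers receive €36, Q = 169. (Wedge: Pb − Ps = 21.)
Burden on consumers: €9; on producers: €12. (They sum to €21.)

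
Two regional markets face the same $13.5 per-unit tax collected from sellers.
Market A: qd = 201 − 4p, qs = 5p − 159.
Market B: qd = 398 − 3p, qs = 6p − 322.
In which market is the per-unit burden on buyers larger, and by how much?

Market B, by $1.5.

Market A: pre-tax p* = $40, q* = 41; post-tax q = 11; per-unit burden on buyers = $7.5.
Market B: pre-tax p* = $80, q* = 158; post-tax q = 131; per-unit burden on buyers = $9.
Difference: $7.5 vs $9 → market B is larger by $1.5.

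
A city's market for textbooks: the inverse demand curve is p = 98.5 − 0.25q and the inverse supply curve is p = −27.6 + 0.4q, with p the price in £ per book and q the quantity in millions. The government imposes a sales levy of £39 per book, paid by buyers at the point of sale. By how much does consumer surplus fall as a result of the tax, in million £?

Consumer surplus falls by £2460 million.

Rewrite in direct form: qd = 394 − 4p and qs = 2.5p + 69.
Without the tax, 394 − 4p = 2.5p + 69 gives 6.5p = 325, so p* = £50 and q* = 194.
With the tax collected from buyers, demand (in seller-price terms) shifts: qd = 394 − 4(p + 39).
Solving gives q = 134 with buyers paying £65 and suppliers receiving £26 (the £39 wedge).
ΔCS is the trapezoid between Q = 134 and Q = 194 of height £15: ½ · (194 + 134) · 15 = £2460.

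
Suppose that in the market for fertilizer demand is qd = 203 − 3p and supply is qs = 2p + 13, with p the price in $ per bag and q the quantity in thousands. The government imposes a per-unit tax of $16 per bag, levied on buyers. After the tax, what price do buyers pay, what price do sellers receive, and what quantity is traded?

Without the tax, 203 − 3p = 2p + 13 gives 5p = 190, so p* = $38 and q* = 89.
With the tax collected from buyers, demand (in seller-price terms) shifts: qd = 203 − 3(p + 16).
Solving gives q = 69.8 with buyers paying $44.4 and sellers receiving $28.4 (the $16 wedge).
The less price-elastic side of the market bears the larger share of a per-unit tax.

Buyers pay $44.4; sellers receive $28.4; quantity = 69.8.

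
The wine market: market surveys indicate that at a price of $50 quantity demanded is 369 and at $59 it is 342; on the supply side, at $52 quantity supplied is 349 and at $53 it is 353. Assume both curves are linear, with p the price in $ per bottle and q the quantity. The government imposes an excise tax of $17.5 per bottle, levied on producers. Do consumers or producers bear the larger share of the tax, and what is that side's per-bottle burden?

Consumers bear the larger share: $10 per bottle.

Demand slope: (342 − 369)/(59 − 50) = -3, so qd = 519 − 3p.
Supply slope: (353 − 349)/(53 − 52) = 4, so qs = 4p + 141.
Before the tax: set 519 − 3p = 4p + 141 → p* = $54, q* = 357.
With the tax collected from producers, supply shifts: qs = 4(p − 17.5) + 141.
Solving gives q = 327 with consumers paying $64 and producers receiving $46.5 (the $17.5 wedge).
Per-bottle burden: consumers $10, producers $7.5.
Consumers take the larger share because demand is less price-elastic here (demand slope 3 vs supply slope 4).
The less price-elastic side of the market bears the larger share of a per-unit tax.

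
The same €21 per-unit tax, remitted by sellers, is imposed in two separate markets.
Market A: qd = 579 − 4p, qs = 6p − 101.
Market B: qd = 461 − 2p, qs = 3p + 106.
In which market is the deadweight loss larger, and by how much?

Market A: pre-tax p* = €68, q* = 307; post-tax q = 256.6; deadweight loss = €529.2.
Market B: pre-tax p* = €71, q* = 319; post-tax q = 293.8; deadweight loss = €264.6.
Difference: €529.2 vs €264.6 → market A is larger by €264.6.

Market A, by €264.6.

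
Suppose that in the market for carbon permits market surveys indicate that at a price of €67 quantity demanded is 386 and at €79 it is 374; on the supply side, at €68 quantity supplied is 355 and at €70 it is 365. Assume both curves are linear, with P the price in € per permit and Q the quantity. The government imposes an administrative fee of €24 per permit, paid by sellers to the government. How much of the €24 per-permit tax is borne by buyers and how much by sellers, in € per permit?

Demand slope: (374 − 386)/(79 − 67) = -1, so Qd = 453 − P.
Supply slope: (365 − 355)/(70 − 68) = 5, so Qs = 5P + 15.
Before the tax: set 453 − P = 5P + 15 → P* = €73, Q* = 380.
With the tax collected from sellers, supply shifts: Qs = 5(P − 24) + 15.
New equilibrium: buyers pay €93, sellers receive €69, Q = 360. (Wedge: Pb − Ps = 24.)
Burden on buyers: €20; on sellers: €4. (They sum to €24.)

Buyers bear €20 per permit; sellers bear €4 per permit.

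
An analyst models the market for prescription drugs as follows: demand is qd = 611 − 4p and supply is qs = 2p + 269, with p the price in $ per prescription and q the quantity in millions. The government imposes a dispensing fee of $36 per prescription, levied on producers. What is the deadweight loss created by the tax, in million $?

Deadweight loss = $864 million.

Before the tax: set 611 − 4p = 2p + 269 → p* = $57, q* = 383.
With the tax collected from producers, supply shifts: qs = 2(p − 36) + 269.
Solving gives q = 335 with buyers paying $69 and producers receiving $33 (the $36 wedge).
Quantity falls by |ΔQ| = |383 − 335| = 48.
DWL = ½ · t · |ΔQ| = ½ · 36 · 48 = $864.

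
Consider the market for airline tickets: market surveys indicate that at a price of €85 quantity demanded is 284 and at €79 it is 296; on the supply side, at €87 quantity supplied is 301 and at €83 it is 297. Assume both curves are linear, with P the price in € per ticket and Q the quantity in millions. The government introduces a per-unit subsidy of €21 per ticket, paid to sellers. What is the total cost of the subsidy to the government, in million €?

Demand slope: (296 − 284)/(79 − 85) = -2, so Qd = 454 − 2P.
Supply slope: (297 − 301)/(83 − 87) = 1, so Qs = P + 214.
Before the subsidy: set 454 − 2P = P + 214 → P* = €80, Q* = 294.
With a per-unit subsidy paid to sellers, each receives P + 21 per unit sold, so supply becomes Qs = (P + 21) + 214.
Solving gives Q = 308 with buyers paying €73 and sellers receiving €94 (the €21 wedge).
Outlay = t · Q = 21 · 308 = €6468.

Government outlay = €6468 million.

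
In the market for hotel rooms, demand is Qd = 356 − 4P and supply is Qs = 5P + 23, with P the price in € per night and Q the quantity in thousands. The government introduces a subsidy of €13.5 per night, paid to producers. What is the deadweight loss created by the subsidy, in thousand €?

Deadweight loss = €202.5 thousand.

Before the subsidy: set 356 − 4P = 5P + 23 → P* = €37, Q* = 208.
With a per-unit subsidy paid to producers, each receives P + 13.5 per unit sold, so supply becomes Qs = 5(P + 13.5) + 23.
Solving gives Q = 238 with consumers paying €29.5 and producers receiving €43 (the €13.5 wedge).
Quantity rises by |ΔQ| = |208 − 238| = 30.
DWL = ½ · t · |ΔQ| = ½ · 13.5 · 30 = €202.5.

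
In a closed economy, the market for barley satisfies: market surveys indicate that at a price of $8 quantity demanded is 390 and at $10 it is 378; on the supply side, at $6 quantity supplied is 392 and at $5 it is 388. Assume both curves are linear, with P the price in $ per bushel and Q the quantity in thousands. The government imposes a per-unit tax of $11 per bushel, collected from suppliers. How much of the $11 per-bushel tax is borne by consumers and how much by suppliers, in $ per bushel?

Consumers bear $4.4 per bushel; suppliers bear $6.6 per bushel.

Demand slope: (378 − 390)/(10 − 8) = -6, so Qd = 438 − 6P.
Supply slope: (388 − 392)/(5 − 6) = 4, so Qs = 4P + 368.
Without the tax, 438 − 6P = 4P + 368 gives 10P = 70, so P* = $7 and Q* = 396.
With the tax collected from suppliers, supply shifts: Qs = 4(P − 11) + 368.
New equilibrium: consumers pay $11.4, suppliers receive $0.4, Q = 369.6. (Wedge: Pb − Ps = 11.)
Burden on consumers: $4.4; on suppliers: $6.6. (They sum to $11.)
The less price-elastic side of the market bears the larger share of a per-unit tax.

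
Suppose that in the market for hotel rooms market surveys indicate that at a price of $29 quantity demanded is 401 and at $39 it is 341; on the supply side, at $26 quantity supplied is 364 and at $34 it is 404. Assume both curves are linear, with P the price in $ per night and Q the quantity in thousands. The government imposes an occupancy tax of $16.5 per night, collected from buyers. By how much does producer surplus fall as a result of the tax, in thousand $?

Demand slope: (341 − 401)/(39 − 29) = -6, so Qd = 575 − 6P.
Supply slope: (404 − 364)/(34 − 26) = 5, so Qs = 5P + 234.
Without the tax, 575 − 6P = 5P + 234 gives 11P = 341, so P* = $31 and Q* = 389.
With the tax collected from buyers, demand (in seller-price terms) shifts: Qd = 575 − 6(P + 16.5).
New equilibrium: buyers pay $38.5, producers receive $22, Q = 344. (Wedge: Pb − Ps = 16.5.)
ΔPS is the trapezoid between Q = 344 and Q = 389 of height $9: ½ · (389 + 344) · 9 = $3298.5.

Producer surplus falls by $3298.5 thousand.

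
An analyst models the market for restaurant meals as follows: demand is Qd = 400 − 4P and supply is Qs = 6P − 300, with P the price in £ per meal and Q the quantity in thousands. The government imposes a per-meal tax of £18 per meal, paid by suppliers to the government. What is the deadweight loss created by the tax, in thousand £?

Deadweight loss = £388.8 thousand.

Before the tax: set 400 − 4P = 6P − 300 → P* = £70, Q* = 120.
With the tax collected from suppliers, supply shifts: Qs = 6(P − 18) − 300.
Solving gives Q = 76.8 with consumers paying £80.8 and suppliers receiving £62.8 (the £18 wedge).
Quantity falls by |ΔQ| = |120 − 76.8| = 43.2.
DWL = ½ · t · |ΔQ| = ½ · 18 · 43.2 = £388.8.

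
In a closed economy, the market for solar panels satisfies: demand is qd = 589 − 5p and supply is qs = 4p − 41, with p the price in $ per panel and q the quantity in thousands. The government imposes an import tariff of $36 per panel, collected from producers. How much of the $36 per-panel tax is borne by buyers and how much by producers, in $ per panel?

Before the tax: set 589 − 5p = 4p − 41 → p* = $70, q* = 239.
With the tax collected from producers, supply shifts: qs = 4(p − 36) − 41.
Solving gives q = 159 with buyers paying $86 and producers receiving $50 (the $36 wedge).
Burden on buyers: $16; on producers: $20. (They sum to $36.)
The less price-elastic side of the market bears the larger share of a per-unit tax.

Buyers bear $16 per panel; producers bear $20 per panel.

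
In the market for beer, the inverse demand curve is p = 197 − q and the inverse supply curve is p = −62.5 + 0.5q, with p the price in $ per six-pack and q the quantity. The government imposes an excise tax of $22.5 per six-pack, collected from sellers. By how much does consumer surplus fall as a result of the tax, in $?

Rewrite in direct form: qd = 197 − p and qs = 2p + 125.
Before the tax: set 197 − p = 2p + 125 → p* = $24, q* = 173.
With the tax collected from sellers, supply shifts: qs = 2(p − 22.5) + 125.
New equilibrium: consumers pay $39, sellers receive $16.5, q = 158. (Wedge: pb − ps = 22.5.)
ΔCS is the trapezoid between Q = 158 and Q = 173 of height $15: ½ · (173 + 158) · 15 = $2482.5.

Consumer surplus falls by $2482.5.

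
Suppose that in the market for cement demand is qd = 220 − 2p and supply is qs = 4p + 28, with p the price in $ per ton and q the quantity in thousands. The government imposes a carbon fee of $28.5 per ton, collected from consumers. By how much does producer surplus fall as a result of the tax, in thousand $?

Without the tax, 220 − 2p = 4p + 28 gives 6p = 192, so p* = $32 and q* = 156.
With the tax collected from consumers, demand (in seller-price terms) shifts: qd = 220 − 2(p + 28.5).
Solving gives q = 118 with consumers paying $51 and producers receiving $22.5 (the $28.5 wedge).
ΔPS is the trapezoid between Q = 118 and Q = 156 of height $9.5: ½ · (156 + 118) · 9.5 = $1301.5.

Producer surplus falls by $1301.5 thousand.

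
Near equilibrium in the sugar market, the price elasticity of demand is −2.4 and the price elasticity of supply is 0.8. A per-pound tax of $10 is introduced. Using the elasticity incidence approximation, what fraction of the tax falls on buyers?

Buyers' share ≈ 0.25.

Incidence ratio: buyers' share ≈ εs / (εs + |εd|) = 0.8 / (0.8 + 2.4) = 0.25.
Supply is the less elastic side, so buyers bear the smaller share.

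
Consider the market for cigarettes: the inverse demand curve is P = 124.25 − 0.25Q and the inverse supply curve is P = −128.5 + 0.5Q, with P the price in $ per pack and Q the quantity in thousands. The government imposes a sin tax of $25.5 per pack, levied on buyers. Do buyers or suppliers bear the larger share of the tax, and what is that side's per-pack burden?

Suppliers bear the larger share: $17 per pack.

Rewrite in direct form: Qd = 497 − 4P and Qs = 2P + 257.
Without the tax, 497 − 4P = 2P + 257 gives 6P = 240, so P* = $40 and Q* = 337.
With the tax collected from buyers, demand (in seller-price terms) shifts: Qd = 497 − 4(P + 25.5).
New equilibrium: buyers pay $48.5, suppliers receive $23, Q = 303. (Wedge: Pb − Ps = 25.5.)
Per-pack burden: buyers $8.5, suppliers $17.
Suppliers take the larger share because supply is less price-elastic here (demand slope 4 vs supply slope 2).
The less price-elastic side of the market bears the larger share of a per-unit tax.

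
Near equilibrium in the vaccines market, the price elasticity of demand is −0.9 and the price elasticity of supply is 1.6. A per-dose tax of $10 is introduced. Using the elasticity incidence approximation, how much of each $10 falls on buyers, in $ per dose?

Buyers bear ≈ $6.4 per dose.

Incidence ratio: buyers' share ≈ εs / (εs + |εd|) = 1.6 / (1.6 + 0.9) = 0.64.
So buyers bear ≈ 0.64 × $10 = $6.4; sellers bear $3.6.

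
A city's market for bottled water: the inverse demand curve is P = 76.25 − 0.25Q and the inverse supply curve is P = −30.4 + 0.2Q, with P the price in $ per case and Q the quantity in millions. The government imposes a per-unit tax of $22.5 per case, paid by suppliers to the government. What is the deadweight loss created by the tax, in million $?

Deadweight loss = $562.5 million.

Rewrite in direct form: Qd = 305 − 4P and Qs = 5P + 152.
Without the tax, 305 − 4P = 5P + 152 gives 9P = 153, so P* = $17 and Q* = 237.
With the tax collected from suppliers, supply shifts: Qs = 5(P − 22.5) + 152.
New equilibrium: consumers pay $29.5, suppliers receive $7, Q = 187. (Wedge: Pb − Ps = 22.5.)
Quantity falls by |ΔQ| = |237 − 187| = 50.
DWL = ½ · t · |ΔQ| = ½ · 22.5 · 50 = $562.5.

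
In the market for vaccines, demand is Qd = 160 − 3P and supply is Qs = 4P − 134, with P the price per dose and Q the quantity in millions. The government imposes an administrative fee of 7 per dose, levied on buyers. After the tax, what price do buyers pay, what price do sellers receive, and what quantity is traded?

Buyers pay 46; sellers receive 39; quantity = 22.

Without the tax, 160 − 3P = 4P − 134 gives 7P = 294, so P* = 42 and Q* = 34.
With the tax collected from buyers, demand (in seller-price terms) shifts: Qd = 160 − 3(P + 7).
Solving gives Q = 22 with buyers paying 46 and sellers receiving 39 (the 7 wedge).
The less price-elastic side of the market bears the larger share of a per-unit tax.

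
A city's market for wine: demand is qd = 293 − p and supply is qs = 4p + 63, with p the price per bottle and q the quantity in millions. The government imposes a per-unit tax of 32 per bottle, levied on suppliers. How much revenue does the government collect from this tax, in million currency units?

Tax revenue = 7084.8 million.

Without the tax, 293 − p = 4p + 63 gives 5p = 230, so p* = 46 and q* = 247.
With the tax collected from suppliers, supply shifts: qs = 4(p − 32) + 63.
Solving gives q = 221.4 with buyers paying 71.6 and suppliers receiving 39.6 (the 32 wedge).
Revenue = t · Q = 32 · 221.4 = 7084.8.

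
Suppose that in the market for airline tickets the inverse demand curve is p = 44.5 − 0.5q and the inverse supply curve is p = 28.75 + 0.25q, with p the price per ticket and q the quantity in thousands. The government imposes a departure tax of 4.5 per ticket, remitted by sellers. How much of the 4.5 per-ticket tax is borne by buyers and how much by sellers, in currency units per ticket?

Buyers bear 3 per ticket; sellers bear 1.5 per ticket.

Inverting to q(p) form: qd = 89 − 2p; qs = 4p − 115.
Before the tax: set 89 − 2p = 4p − 115 → p* = 34, q* = 21.
With the tax collected from sellers, supply shifts: qs = 4(p − 4.5) − 115.
New equilibrium: buyers pay 37, sellers receive 32.5, q = 15. (Wedge: pb − ps = 4.5.)
Burden on buyers: 3; on sellers: 1.5. (They sum to 4.5.)
The less price-elastic side of the market bears the larger share of a per-unit tax.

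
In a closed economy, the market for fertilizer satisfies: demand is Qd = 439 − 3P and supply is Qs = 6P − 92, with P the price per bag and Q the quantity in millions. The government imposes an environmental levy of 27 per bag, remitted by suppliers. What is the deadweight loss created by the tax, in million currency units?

Deadweight loss = 729 million.

Without the tax, 439 − 3P = 6P − 92 gives 9P = 531, so P* = 59 and Q* = 262.
With the tax collected from suppliers, supply shifts: Qs = 6(P − 27) − 92.
Solving gives Q = 208 with consumers paying 77 and suppliers receiving 50 (the 27 wedge).
Quantity falls by |ΔQ| = |262 − 208| = 54.
DWL = ½ · t · |ΔQ| = ½ · 27 · 54 = 729.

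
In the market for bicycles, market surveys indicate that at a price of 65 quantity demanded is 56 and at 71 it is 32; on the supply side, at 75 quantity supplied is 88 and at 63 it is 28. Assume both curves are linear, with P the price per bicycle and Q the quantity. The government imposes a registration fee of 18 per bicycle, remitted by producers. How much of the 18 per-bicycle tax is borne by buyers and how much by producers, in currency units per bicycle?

Buyers bear 10 per bicycle; producers bear 8 per bicycle.

Demand slope: (32 − 56)/(71 − 65) = -4, so Qd = 316 − 4P.
Supply slope: (28 − 88)/(63 − 75) = 5, so Qs = 5P − 287.
Without the tax, 316 − 4P = 5P − 287 gives 9P = 603, so P* = 67 and Q* = 48.
With the tax collected from producers, supply shifts: Qs = 5(P − 18) − 287.
New equilibrium: buyers pay 77, producers receive 59, Q = 8. (Wedge: Pb − Ps = 18.)
Burden on buyers: 10; on producers: 8. (They sum to 18.)
The less price-elastic side of the market bears the larger share of a per-unit tax.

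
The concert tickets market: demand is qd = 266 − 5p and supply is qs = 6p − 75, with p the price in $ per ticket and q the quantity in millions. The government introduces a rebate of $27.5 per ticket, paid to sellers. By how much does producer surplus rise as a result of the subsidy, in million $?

Producer surplus rises by $1856.25 million.

Without the subsidy, 266 − 5p = 6p − 75 gives 11p = 341, so p* = $31 and q* = 111.
With a per-unit subsidy paid to sellers, each receives p + 27.5 per unit sold, so supply becomes qs = 6(p + 27.5) − 75.
New equilibrium: consumers pay $16, sellers receive $43.5, q = 186. (Wedge: pb − ps = −27.5.)
ΔPS is the trapezoid between Q = 186 and Q = 111 of height $12.5: ½ · (111 + 186) · 12.5 = $1856.25.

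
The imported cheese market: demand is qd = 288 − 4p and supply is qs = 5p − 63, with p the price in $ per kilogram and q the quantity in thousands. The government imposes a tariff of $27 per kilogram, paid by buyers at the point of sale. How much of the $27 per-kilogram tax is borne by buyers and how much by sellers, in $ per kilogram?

Buyers bear $15 per kilogram; sellers bear $12 per kilogram.

Without the tax, 288 − 4p = 5p − 63 gives 9p = 351, so p* = $39 and q* = 132.
With the tax collected from buyers, demand (in seller-price terms) shifts: qd = 288 − 4(p + 27).
New equilibrium: buyers pay $54, sellers receive $27, q = 72. (Wedge: pb − ps = 27.)
Burden on buyers: $15; on sellers: $12. (They sum to $27.)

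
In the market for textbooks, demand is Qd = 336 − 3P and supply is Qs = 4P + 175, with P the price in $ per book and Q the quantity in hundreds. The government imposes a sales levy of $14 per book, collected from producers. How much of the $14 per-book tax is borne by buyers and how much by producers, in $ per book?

Buyers bear $8 per book; producers bear $6 per book.

Without the tax, 336 − 3P = 4P + 175 gives 7P = 161, so P* = $23 and Q* = 267.
With the tax collected from producers, supply shifts: Qs = 4(P − 14) + 175.
New equilibrium: buyers pay $31, producers receive $17, Q = 243. (Wedge: Pb − Ps = 14.)
Burden on buyers: $8; on producers: $6. (They sum to $14.)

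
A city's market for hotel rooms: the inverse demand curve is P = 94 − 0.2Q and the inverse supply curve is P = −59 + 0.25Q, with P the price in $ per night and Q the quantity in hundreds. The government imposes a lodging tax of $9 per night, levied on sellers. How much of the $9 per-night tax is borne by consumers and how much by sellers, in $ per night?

Rewrite in direct form: Qd = 470 − 5P and Qs = 4P + 236.
Without the tax, 470 − 5P = 4P + 236 gives 9P = 234, so P* = $26 and Q* = 340.
With the tax collected from sellers, supply shifts: Qs = 4(P − 9) + 236.
New equilibrium: consumers pay $30, sellers receive $21, Q = 320. (Wedge: Pb − Ps = 9.)
Burden on consumers: $4; on sellers: $5. (They sum to $9.)

Consumers bear $4 per night; sellers bear $5 per night.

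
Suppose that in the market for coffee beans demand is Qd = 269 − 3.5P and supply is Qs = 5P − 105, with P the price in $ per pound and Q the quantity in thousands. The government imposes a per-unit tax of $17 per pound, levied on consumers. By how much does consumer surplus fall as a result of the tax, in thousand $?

Before the tax: set 269 − 3.5P = 5P − 105 → P* = $44, Q* = 115.
With the tax collected from consumers, demand (in seller-price terms) shifts: Qd = 269 − 3.5(P + 17).
Solving gives Q = 80 with consumers paying $54 and sellers receiving $37 (the $17 wedge).
ΔCS is the trapezoid between Q = 80 and Q = 115 of height $10: ½ · (115 + 80) · 10 = $975.

Consumer surplus falls by $975 thousand.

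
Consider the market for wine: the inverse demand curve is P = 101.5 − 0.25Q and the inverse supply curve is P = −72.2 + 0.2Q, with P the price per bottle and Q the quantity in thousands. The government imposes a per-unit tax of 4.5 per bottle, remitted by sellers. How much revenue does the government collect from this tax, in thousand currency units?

Tax revenue = 1692 thousand.

Rewrite in direct form: Qd = 406 − 4P and Qs = 5P + 361.
Before the tax: set 406 − 4P = 5P + 361 → P* = 5, Q* = 386.
With the tax collected from sellers, supply shifts: Qs = 5(P − 4.5) + 361.
Solving gives Q = 376 with consumers paying 7.5 and sellers receiving 3 (the 4.5 wedge).
Revenue = t · Q = 4.5 · 376 = 1692.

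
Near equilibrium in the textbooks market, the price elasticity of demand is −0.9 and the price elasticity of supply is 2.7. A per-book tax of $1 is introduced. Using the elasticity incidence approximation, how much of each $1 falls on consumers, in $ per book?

Incidence ratio: consumers' share ≈ εs / (εs + |εd|) = 2.7 / (2.7 + 0.9) = 0.75.
So consumers bear ≈ 0.75 × $1 = $0.75; sellers bear $0.25.

Consumers bear ≈ $0.75 per book.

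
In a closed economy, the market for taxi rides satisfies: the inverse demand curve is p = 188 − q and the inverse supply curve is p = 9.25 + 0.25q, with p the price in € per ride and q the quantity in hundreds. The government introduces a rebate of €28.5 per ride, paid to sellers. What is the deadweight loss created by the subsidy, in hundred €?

Deadweight loss = €324.9 hundred.

Inverting to q(p) form: qd = 188 − p; qs = 4p − 37.
Without the subsidy, 188 − p = 4p − 37 gives 5p = 225, so p* = €45 and q* = 143.
With a per-unit subsidy paid to sellers, each receives p + 28.5 per unit sold, so supply becomes qs = 4(p + 28.5) − 37.
Solving gives q = 165.8 with consumers paying €22.2 and sellers receiving €50.7 (the €28.5 wedge).
Quantity rises by |ΔQ| = |143 − 165.8| = 22.8.
DWL = ½ · t · |ΔQ| = ½ · 28.5 · 22.8 = €324.9.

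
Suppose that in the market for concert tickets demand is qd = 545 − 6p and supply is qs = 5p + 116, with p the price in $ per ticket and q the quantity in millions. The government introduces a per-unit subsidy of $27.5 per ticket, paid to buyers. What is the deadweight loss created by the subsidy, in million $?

Before the subsidy: set 545 − 6p = 5p + 116 → p* = $39, q* = 311.
With a per-unit subsidy paid to buyers, each effectively pays p − 27.5, so demand becomes qd = 545 − 6(p − 27.5).
New equilibrium: buyers pay $26.5, producers receive $54, q = 386. (Wedge: pb − ps = −27.5.)
Quantity rises by |ΔQ| = |311 − 386| = 75.
DWL = ½ · t · |ΔQ| = ½ · 27.5 · 75 = $1031.25.

Deadweight loss = $1031.25 million.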